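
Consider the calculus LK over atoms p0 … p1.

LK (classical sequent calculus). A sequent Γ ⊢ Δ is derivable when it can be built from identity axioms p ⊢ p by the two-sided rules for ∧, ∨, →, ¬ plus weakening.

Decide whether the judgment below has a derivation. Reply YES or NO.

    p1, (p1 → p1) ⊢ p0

Search for a countermodel by truth-table:
  v=00: Γ:[p1=F, (p1 → p1)=T] Δ:[p0=F] refutes=False
  v=01: Γ:[p1=T, (p1 → p1)=T] Δ:[p0=F] refutes=True  ← countermodel

Result: NO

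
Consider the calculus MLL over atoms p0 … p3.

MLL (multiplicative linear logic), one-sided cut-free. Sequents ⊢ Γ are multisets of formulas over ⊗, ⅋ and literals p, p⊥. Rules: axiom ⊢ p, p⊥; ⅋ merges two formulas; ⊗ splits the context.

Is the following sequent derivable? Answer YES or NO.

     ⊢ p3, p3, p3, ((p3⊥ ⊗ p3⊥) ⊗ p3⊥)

Derivation trace:
[⊗]  ⊢ p3, p3, p3, ((p3⊥ ⊗ p3⊥) ⊗ p3⊥)
  [⊗]  ⊢ p3, p3, (p3⊥ ⊗ p3⊥)
    [Ax]  ⊢ p3, p3⊥
    [Ax]  ⊢ p3, p3⊥
  [Ax]  ⊢ p3, p3⊥

Result: YES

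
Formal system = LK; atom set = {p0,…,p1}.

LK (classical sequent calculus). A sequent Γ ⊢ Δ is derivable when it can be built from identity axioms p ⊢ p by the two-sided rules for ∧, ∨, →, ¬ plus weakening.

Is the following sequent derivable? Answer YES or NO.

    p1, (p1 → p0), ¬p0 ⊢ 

Derivation trace:
[¬L] p1, (p1 → p0), ¬p0 ⊢ 
  [→L] p1, (p1 → p0) ⊢ p0
    [Ax] p1 ⊢ p1
    [Ax] p0 ⊢ p0

Result: YES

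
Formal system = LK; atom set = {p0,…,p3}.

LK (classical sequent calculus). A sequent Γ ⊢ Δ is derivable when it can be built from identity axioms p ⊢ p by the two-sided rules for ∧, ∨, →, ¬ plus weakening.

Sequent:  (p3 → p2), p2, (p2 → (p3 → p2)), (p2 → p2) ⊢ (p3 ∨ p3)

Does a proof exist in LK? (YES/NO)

Enumerate valuations to refute Γ ⊢ Δ:
  v=0000: Γ:[(p3 → p2)=T, p2=F, (p2 → (p3 → p2))=T, (p2 → p2)=T] Δ:[(p3 ∨ p3)=F] refutes=False
  v=0001: Γ:[(p3 → p2)=F, p2=F, (p2 → (p3 → p2))=T, (p2 → p2)=T] Δ:[(p3 ∨ p3)=T] refutes=False
  v=0010: Γ:[(p3 → p2)=T, p2=T, (p2 → (p3 → p2))=T, (p2 → p2)=T] Δ:[(p3 ∨ p3)=F] refutes=True  ← countermodel

Result: NO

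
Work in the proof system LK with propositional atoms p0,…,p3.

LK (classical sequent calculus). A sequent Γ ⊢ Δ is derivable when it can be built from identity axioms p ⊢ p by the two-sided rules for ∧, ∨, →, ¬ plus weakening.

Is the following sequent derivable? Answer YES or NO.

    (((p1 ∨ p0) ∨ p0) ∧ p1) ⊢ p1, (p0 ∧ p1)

Proof tree:
[∧L] (((p1 ∨ p0) ∨ p0) ∧ p1) ⊢ p1, (p0 ∧ p1)
  [∧R] ((p1 ∨ p0) ∨ p0), p1 ⊢ p1, (p0 ∧ p1)
    [∨L] ((p1 ∨ p0) ∨ p0) ⊢ p1, p0
      [∨L] (p1 ∨ p0) ⊢ p1, p0
        [Ax] p1 ⊢ p1
        [Ax] p0 ⊢ p0
      [Ax] p0 ⊢ p0
    [Ax] p1 ⊢ p1

Result: YES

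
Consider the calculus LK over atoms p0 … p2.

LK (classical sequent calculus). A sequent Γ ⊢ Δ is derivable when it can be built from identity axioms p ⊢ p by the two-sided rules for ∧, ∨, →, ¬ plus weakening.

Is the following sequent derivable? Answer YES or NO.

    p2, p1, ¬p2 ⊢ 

Derivation (root first):
[¬L] p2, p1, ¬p2 ⊢ 
  [WL] p2, p1 ⊢ p2
    [Ax] p2 ⊢ p2

Result: YES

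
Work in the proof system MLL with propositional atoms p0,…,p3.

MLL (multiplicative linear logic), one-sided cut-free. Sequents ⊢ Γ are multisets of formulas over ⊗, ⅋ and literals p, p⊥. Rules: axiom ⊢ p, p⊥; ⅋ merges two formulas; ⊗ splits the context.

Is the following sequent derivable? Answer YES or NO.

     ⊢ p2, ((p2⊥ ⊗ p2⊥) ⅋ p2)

Derivation (root first):
[⅋]  ⊢ p2, ((p2⊥ ⊗ p2⊥) ⅋ p2)
  [⊗]  ⊢ p2, p2, (p2⊥ ⊗ p2⊥)
    [Ax]  ⊢ p2, p2⊥
    [Ax]  ⊢ p2, p2⊥

Result: YES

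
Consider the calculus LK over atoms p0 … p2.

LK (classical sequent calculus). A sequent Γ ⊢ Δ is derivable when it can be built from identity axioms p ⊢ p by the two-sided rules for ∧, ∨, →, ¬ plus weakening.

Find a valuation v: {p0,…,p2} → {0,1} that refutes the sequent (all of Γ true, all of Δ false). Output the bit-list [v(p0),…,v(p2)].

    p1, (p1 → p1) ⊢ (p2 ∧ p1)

Truth-table refutation:
  v=000: Γ:[p1=F, (p1 → p1)=T] Δ:[(p2 ∧ p1)=F] refutes=False
  v=001: Γ:[p1=F, (p1 → p1)=T] Δ:[(p2 ∧ p1)=F] refutes=False
  v=010: Γ:[p1=T, (p1 → p1)=T] Δ:[(p2 ∧ p1)=F] refutes=True  ← countermodel

Result: [0, 1, 0]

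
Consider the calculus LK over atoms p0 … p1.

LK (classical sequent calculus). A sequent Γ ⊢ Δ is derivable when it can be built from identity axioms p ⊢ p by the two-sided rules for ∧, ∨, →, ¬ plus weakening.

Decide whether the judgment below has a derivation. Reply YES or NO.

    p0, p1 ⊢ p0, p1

Proof tree:
[WR] p0, p1 ⊢ p0, p1
  [WL] p0, p1 ⊢ p0
    [Ax] p0 ⊢ p0

Result: YES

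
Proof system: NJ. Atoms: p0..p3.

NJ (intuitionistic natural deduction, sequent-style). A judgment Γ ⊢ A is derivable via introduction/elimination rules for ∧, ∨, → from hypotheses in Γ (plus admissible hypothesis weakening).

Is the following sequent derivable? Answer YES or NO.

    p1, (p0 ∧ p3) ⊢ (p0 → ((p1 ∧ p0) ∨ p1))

Proof tree:
[Wk] p1, (p0 ∧ p3) ⊢ (p0 → ((p1 ∧ p0) ∨ p1))
  [→I] p1 ⊢ (p0 → ((p1 ∧ p0) ∨ p1))
    [∨I₁] p1, p0 ⊢ ((p1 ∧ p0) ∨ p1)
      [∧I] p1, p0 ⊢ (p1 ∧ p0)
        [Ax] p1 ⊢ p1
        [Ax] p0 ⊢ p0

Result: YES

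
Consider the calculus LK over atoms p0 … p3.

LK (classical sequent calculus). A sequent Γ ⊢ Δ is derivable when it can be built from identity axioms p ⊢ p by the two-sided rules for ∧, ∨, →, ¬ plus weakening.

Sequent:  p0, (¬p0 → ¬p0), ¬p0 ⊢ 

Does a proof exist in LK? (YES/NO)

Proof tree:
[¬L] p0, (¬p0 → ¬p0), ¬p0 ⊢ 
  [→L] p0, (¬p0 → ¬p0) ⊢ p0
    [¬R]  ⊢ p0, ¬p0
      [Ax] p0 ⊢ p0
    [¬L] p0, ¬p0 ⊢ 
      [Ax] p0 ⊢ p0

Result: YES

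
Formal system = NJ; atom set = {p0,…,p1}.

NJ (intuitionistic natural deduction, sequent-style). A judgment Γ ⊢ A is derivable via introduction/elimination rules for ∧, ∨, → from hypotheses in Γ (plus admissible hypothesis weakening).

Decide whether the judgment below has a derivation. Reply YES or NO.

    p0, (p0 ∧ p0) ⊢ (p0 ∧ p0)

Derivation trace:
[Wk] p0, (p0 ∧ p0) ⊢ (p0 ∧ p0)
  [∧I] p0 ⊢ (p0 ∧ p0)
    [Ax] p0 ⊢ p0
    [Ax] p0 ⊢ p0

Result: YES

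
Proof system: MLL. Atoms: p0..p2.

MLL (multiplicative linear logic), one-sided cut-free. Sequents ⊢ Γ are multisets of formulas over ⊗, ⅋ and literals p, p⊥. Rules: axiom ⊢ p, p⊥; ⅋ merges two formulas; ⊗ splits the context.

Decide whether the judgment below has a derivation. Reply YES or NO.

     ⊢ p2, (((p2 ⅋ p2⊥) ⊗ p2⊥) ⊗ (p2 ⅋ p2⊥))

Derivation trace:
[⊗]  ⊢ p2, (((p2 ⅋ p2⊥) ⊗ p2⊥) ⊗ (p2 ⅋ p2⊥))
  [⊗]  ⊢ p2, ((p2 ⅋ p2⊥) ⊗ p2⊥)
    [⅋]  ⊢ (p2 ⅋ p2⊥)
      [Ax]  ⊢ p2, p2⊥
    [Ax]  ⊢ p2, p2⊥
  [⅋]  ⊢ (p2 ⅋ p2⊥)
    [Ax]  ⊢ p2, p2⊥

Result: YES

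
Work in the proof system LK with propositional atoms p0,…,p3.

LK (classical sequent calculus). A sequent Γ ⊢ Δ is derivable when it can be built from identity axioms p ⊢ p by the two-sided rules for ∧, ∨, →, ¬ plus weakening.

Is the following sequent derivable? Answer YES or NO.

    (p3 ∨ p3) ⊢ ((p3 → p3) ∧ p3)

Proof tree:
[∧R] (p3 ∨ p3) ⊢ ((p3 → p3) ∧ p3)
  [→R]  ⊢ (p3 → p3)
    [Ax] p3 ⊢ p3
  [∨L] (p3 ∨ p3) ⊢ p3
    [Ax] p3 ⊢ p3
    [Ax] p3 ⊢ p3

Result: YES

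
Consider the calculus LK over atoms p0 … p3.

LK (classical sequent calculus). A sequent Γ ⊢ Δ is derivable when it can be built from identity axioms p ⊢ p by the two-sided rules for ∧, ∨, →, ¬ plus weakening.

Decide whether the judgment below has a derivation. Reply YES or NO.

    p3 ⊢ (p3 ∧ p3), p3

Derivation (root first):
[WR] p3 ⊢ (p3 ∧ p3), p3
  [∧R] p3 ⊢ (p3 ∧ p3)
    [Ax] p3 ⊢ p3
    [Ax] p3 ⊢ p3

Result: YES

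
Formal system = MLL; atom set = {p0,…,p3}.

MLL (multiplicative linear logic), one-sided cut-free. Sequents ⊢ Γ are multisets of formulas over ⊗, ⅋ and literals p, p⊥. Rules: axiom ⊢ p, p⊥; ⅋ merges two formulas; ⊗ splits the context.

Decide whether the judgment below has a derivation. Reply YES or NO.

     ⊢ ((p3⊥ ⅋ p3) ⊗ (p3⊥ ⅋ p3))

Derivation trace:
[⊗]  ⊢ ((p3⊥ ⅋ p3) ⊗ (p3⊥ ⅋ p3))
  [⅋]  ⊢ (p3⊥ ⅋ p3)
    [Ax]  ⊢ p3, p3⊥
  [⅋]  ⊢ (p3⊥ ⅋ p3)
    [Ax]  ⊢ p3, p3⊥

Result: YES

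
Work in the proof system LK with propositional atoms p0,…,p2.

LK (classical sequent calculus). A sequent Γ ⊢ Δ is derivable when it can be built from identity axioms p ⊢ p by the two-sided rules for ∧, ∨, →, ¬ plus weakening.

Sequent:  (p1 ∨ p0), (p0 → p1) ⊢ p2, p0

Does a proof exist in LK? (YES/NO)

Truth-table refutation:
  v=000: Γ:[(p1 ∨ p0)=F, (p0 → p1)=T] Δ:[p2=F, p0=F] refutes=False
  v=001: Γ:[(p1 ∨ p0)=F, (p0 → p1)=T] Δ:[p2=T, p0=F] refutes=False
  v=010: Γ:[(p1 ∨ p0)=T, (p0 → p1)=T] Δ:[p2=F, p0=F] refutes=True  ← countermodel

Result: NO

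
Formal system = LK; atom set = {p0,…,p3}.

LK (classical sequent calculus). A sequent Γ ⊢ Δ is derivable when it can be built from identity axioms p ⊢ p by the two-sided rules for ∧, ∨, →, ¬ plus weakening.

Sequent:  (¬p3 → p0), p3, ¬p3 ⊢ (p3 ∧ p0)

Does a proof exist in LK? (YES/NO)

Derivation trace:
[¬L] (¬p3 → p0), p3, ¬p3 ⊢ (p3 ∧ p0)
  [∧R] (¬p3 → p0), p3 ⊢ p3, (p3 ∧ p0)
    [Ax] p3 ⊢ p3
    [→L] (¬p3 → p0) ⊢ p3, p0
      [¬R]  ⊢ p3, ¬p3
        [Ax] p3 ⊢ p3
      [Ax] p0 ⊢ p0

Result: YES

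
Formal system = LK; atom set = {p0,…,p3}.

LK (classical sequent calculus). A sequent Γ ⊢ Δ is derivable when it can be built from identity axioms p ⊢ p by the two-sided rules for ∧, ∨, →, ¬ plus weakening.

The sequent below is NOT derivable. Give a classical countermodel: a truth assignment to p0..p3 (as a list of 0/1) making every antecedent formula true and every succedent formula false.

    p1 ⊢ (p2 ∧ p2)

Truth-table refutation:
  v=0000: Γ:[p1=F] Δ:[(p2 ∧ p2)=F] refutes=False
  v=0001: Γ:[p1=F] Δ:[(p2 ∧ p2)=F] refutes=False
  v=0010: Γ:[p1=F] Δ:[(p2 ∧ p2)=T] refutes=False
  v=0011: Γ:[p1=F] Δ:[(p2 ∧ p2)=T] refutes=False
  v=0100: Γ:[p1=T] Δ:[(p2 ∧ p2)=F] refutes=True  ← countermodel

Result: [0, 1, 0, 0]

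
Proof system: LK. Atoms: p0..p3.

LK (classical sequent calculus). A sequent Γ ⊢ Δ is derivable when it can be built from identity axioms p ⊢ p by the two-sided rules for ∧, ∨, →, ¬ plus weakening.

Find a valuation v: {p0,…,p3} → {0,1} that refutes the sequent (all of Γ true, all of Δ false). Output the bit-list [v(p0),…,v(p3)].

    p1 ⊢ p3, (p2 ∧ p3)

Enumerate valuations to refute Γ ⊢ Δ:
  v=0000: Γ:[p1=F] Δ:[p3=F, (p2 ∧ p3)=F] refutes=False
  v=0001: Γ:[p1=F] Δ:[p3=T, (p2 ∧ p3)=F] refutes=False
  v=0010: Γ:[p1=F] Δ:[p3=F, (p2 ∧ p3)=F] refutes=False
  v=0011: Γ:[p1=F] Δ:[p3=T, (p2 ∧ p3)=T] refutes=False
  v=0100: Γ:[p1=T] Δ:[p3=F, (p2 ∧ p3)=F] refutes=True  ← countermodel

Result: [0, 1, 0, 0]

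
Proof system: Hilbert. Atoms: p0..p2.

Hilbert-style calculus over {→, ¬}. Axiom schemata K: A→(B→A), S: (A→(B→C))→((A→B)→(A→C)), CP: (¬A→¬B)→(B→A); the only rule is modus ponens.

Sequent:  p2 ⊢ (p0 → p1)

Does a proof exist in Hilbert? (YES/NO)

Search for a countermodel by truth-table:
  v=000: Γ:[p2=F] Δ:[(p0 → p1)=T] refutes=False
  v=001: Γ:[p2=T] Δ:[(p0 → p1)=T] refutes=False
  v=010: Γ:[p2=F] Δ:[(p0 → p1)=T] refutes=False
  v=011: Γ:[p2=T] Δ:[(p0 → p1)=T] refutes=False
  v=100: Γ:[p2=F] Δ:[(p0 → p1)=F] refutes=False
  v=101: Γ:[p2=T] Δ:[(p0 → p1)=F] refutes=True  ← countermodel

Result: NO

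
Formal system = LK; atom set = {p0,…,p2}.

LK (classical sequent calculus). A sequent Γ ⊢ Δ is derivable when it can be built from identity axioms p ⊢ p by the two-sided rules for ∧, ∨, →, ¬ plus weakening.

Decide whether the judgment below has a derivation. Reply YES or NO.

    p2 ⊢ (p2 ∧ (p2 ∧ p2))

Derivation trace:
[∧R] p2 ⊢ (p2 ∧ (p2 ∧ p2))
  [Ax] p2 ⊢ p2
  [∧R] p2 ⊢ (p2 ∧ p2)
    [Ax] p2 ⊢ p2
    [Ax] p2 ⊢ p2

Result: YES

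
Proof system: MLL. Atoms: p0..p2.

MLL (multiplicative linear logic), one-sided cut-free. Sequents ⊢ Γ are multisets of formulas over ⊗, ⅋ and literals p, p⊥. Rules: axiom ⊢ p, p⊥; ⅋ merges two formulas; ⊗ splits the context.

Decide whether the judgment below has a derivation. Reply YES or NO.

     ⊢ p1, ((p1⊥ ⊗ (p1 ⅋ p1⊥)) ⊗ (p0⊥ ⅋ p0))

Derivation trace:
[⊗]  ⊢ p1, ((p1⊥ ⊗ (p1 ⅋ p1⊥)) ⊗ (p0⊥ ⅋ p0))
  [⊗]  ⊢ p1, (p1⊥ ⊗ (p1 ⅋ p1⊥))
    [Ax]  ⊢ p1, p1⊥
    [⅋]  ⊢ (p1 ⅋ p1⊥)
      [Ax]  ⊢ p1, p1⊥
  [⅋]  ⊢ (p0⊥ ⅋ p0)
    [Ax]  ⊢ p0, p0⊥

Result: YES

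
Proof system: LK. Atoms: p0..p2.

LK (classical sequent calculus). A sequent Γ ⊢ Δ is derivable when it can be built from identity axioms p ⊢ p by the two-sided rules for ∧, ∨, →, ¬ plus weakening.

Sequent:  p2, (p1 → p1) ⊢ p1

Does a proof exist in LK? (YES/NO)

Truth-table refutation:
  v=000: Γ:[p2=F, (p1 → p1)=T] Δ:[p1=F] refutes=False
  v=001: Γ:[p2=T, (p1 → p1)=T] Δ:[p1=F] refutes=True  ← countermodel

Result: NO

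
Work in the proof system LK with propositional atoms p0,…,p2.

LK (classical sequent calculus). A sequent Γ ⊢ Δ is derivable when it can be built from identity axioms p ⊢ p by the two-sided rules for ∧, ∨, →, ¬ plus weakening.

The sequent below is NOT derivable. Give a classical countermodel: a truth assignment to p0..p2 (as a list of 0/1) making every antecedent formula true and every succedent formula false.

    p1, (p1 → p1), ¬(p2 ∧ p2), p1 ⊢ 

Search for a countermodel by truth-table:
  v=000: Γ:[p1=F, (p1 → p1)=T, ¬(p2 ∧ p2)=T, p1=F] Δ:[] refutes=False
  v=001: Γ:[p1=F, (p1 → p1)=T, ¬(p2 ∧ p2)=F, p1=F] Δ:[] refutes=False
  v=010: Γ:[p1=T, (p1 → p1)=T, ¬(p2 ∧ p2)=T, p1=T] Δ:[] refutes=True  ← countermodel

Result: [0, 1, 0]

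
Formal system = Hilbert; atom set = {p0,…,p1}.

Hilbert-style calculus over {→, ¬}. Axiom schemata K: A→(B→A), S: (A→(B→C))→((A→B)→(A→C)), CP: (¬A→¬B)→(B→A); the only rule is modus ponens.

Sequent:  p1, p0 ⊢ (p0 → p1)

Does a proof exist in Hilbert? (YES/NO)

Proof tree:
[MP] p1, p0 ⊢ (p0 → p1)
  [K]  ⊢ (p1 → (p0 → p1))
  [MP] p1, p0 ⊢ p1
    [MP] p1 ⊢ (p0 → p1)
      [K]  ⊢ (p1 → (p0 → p1))
      [Hyp] p1 ⊢ p1
    [Hyp] p0 ⊢ p0

Result: YES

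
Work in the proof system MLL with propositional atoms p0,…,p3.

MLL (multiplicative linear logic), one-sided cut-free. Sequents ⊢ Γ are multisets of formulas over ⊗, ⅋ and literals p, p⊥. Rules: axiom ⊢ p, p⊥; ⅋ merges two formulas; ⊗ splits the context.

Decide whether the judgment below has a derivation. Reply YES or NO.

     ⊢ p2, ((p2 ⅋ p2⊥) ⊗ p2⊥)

Proof tree:
[⊗]  ⊢ p2, ((p2 ⅋ p2⊥) ⊗ p2⊥)
  [⅋]  ⊢ (p2 ⅋ p2⊥)
    [Ax]  ⊢ p2, p2⊥
  [Ax]  ⊢ p2, p2⊥

Result: YES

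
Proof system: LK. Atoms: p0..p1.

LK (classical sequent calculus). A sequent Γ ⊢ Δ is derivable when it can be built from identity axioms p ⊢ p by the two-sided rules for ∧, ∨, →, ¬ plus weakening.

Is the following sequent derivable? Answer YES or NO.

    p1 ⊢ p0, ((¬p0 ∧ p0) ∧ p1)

Search for a countermodel by truth-table:
  v=00: Γ:[p1=F] Δ:[p0=F, ((¬p0 ∧ p0) ∧ p1)=F] refutes=False
  v=01: Γ:[p1=T] Δ:[p0=F, ((¬p0 ∧ p0) ∧ p1)=F] refutes=True  ← countermodel

Result: NO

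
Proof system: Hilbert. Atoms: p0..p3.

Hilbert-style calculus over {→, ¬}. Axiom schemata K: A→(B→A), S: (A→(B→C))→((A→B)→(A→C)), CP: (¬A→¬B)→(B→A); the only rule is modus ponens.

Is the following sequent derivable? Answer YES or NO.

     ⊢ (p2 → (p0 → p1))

Search for a countermodel by truth-table:
  v=0000: Γ:[] Δ:[(p2 → (p0 → p1))=T] refutes=False
  v=0001: Γ:[] Δ:[(p2 → (p0 → p1))=T] refutes=False
  v=0010: Γ:[] Δ:[(p2 → (p0 → p1))=T] refutes=False
  v=0011: Γ:[] Δ:[(p2 → (p0 → p1))=T] refutes=False
  v=0100: Γ:[] Δ:[(p2 → (p0 → p1))=T] refutes=False
  v=0101: Γ:[] Δ:[(p2 → (p0 → p1))=T] refutes=False
  v=0110: Γ:[] Δ:[(p2 → (p0 → p1))=T] refutes=False
  v=0111: Γ:[] Δ:[(p2 → (p0 → p1))=T] refutes=False
  v=1000: Γ:[] Δ:[(p2 → (p0 → p1))=T] refutes=False
  v=1001: Γ:[] Δ:[(p2 → (p0 → p1))=T] refutes=False
  v=1010: Γ:[] Δ:[(p2 → (p0 → p1))=F] refutes=True  ← countermodel

Result: NO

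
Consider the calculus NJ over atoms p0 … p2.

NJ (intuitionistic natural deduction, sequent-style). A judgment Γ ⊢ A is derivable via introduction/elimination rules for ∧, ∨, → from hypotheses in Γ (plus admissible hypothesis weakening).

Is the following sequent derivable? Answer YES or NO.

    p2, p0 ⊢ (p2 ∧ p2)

Proof tree:
[∧I] p2, p0 ⊢ (p2 ∧ p2)
  [Wk] p2, p2, p0 ⊢ p2
    [Wk] p2, p2 ⊢ p2
      [Ax] p2 ⊢ p2
  [Ax] p2 ⊢ p2

Result: YES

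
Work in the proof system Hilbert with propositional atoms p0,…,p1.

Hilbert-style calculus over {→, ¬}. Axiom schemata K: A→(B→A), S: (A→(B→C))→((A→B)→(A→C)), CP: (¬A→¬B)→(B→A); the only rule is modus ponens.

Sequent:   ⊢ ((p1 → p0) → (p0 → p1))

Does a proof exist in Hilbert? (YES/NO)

Enumerate valuations to refute Γ ⊢ Δ:
  v=00: Γ:[] Δ:[((p1 → p0) → (p0 → p1))=T] refutes=False
  v=01: Γ:[] Δ:[((p1 → p0) → (p0 → p1))=T] refutes=False
  v=10: Γ:[] Δ:[((p1 → p0) → (p0 → p1))=F] refutes=True  ← countermodel

Result: NO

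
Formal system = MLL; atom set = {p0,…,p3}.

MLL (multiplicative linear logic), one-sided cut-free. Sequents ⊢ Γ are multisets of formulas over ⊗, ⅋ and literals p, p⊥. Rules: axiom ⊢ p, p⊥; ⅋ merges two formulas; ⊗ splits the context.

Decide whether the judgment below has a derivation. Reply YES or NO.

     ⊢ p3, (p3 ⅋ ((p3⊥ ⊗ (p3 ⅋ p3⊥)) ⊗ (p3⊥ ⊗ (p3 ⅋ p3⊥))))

Derivation (root first):
[⅋]  ⊢ p3, (p3 ⅋ ((p3⊥ ⊗ (p3 ⅋ p3⊥)) ⊗ (p3⊥ ⊗ (p3 ⅋ p3⊥))))
  [⊗]  ⊢ p3, p3, ((p3⊥ ⊗ (p3 ⅋ p3⊥)) ⊗ (p3⊥ ⊗ (p3 ⅋ p3⊥)))
    [⊗]  ⊢ p3, (p3⊥ ⊗ (p3 ⅋ p3⊥))
      [Ax]  ⊢ p3, p3⊥
      [⅋]  ⊢ (p3 ⅋ p3⊥)
        [Ax]  ⊢ p3, p3⊥
    [⊗]  ⊢ p3, (p3⊥ ⊗ (p3 ⅋ p3⊥))
      [Ax]  ⊢ p3, p3⊥
      [⅋]  ⊢ (p3 ⅋ p3⊥)
        [Ax]  ⊢ p3, p3⊥

Result: YES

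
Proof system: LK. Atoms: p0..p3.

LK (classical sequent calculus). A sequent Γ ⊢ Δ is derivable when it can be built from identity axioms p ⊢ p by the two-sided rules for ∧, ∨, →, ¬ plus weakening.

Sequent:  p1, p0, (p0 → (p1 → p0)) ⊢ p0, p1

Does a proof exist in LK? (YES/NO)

Derivation (root first):
[WR] p1, p0, (p0 → (p1 → p0)) ⊢ p0, p1
  [→L] p1, p0, (p0 → (p1 → p0)) ⊢ p0
    [Ax] p0 ⊢ p0
    [→L] p1, (p1 → p0) ⊢ p0
      [Ax] p1 ⊢ p1
      [Ax] p0 ⊢ p0

Result: YES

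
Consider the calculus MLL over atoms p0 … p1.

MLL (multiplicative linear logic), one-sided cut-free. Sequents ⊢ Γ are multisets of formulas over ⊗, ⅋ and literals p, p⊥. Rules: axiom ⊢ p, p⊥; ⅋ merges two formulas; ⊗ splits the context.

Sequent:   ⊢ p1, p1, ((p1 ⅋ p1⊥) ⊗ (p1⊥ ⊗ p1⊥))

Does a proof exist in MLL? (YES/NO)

Derivation trace:
[⊗]  ⊢ p1, p1, ((p1 ⅋ p1⊥) ⊗ (p1⊥ ⊗ p1⊥))
  [⅋]  ⊢ (p1 ⅋ p1⊥)
    [Ax]  ⊢ p1, p1⊥
  [⊗]  ⊢ p1, p1, (p1⊥ ⊗ p1⊥)
    [Ax]  ⊢ p1, p1⊥
    [Ax]  ⊢ p1, p1⊥

Result: YES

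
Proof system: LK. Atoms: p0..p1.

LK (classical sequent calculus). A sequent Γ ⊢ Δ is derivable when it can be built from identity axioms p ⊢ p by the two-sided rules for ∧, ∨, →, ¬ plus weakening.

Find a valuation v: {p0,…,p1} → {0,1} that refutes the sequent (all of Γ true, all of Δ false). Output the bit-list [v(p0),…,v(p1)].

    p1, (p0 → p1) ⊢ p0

Enumerate valuations to refute Γ ⊢ Δ:
  v=00: Γ:[p1=F, (p0 → p1)=T] Δ:[p0=F] refutes=False
  v=01: Γ:[p1=T, (p0 → p1)=T] Δ:[p0=F] refutes=True  ← countermodel

Result: [0, 1]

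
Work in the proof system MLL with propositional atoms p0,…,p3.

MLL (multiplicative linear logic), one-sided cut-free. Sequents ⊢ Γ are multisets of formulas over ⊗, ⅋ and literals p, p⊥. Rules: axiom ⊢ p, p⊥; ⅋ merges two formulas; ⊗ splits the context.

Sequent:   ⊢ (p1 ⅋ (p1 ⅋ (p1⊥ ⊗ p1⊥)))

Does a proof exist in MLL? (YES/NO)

Derivation (root first):
[⅋]  ⊢ (p1 ⅋ (p1 ⅋ (p1⊥ ⊗ p1⊥)))
  [⅋]  ⊢ p1, (p1 ⅋ (p1⊥ ⊗ p1⊥))
    [⊗]  ⊢ p1, p1, (p1⊥ ⊗ p1⊥)
      [Ax]  ⊢ p1, p1⊥
      [Ax]  ⊢ p1, p1⊥

Result: YES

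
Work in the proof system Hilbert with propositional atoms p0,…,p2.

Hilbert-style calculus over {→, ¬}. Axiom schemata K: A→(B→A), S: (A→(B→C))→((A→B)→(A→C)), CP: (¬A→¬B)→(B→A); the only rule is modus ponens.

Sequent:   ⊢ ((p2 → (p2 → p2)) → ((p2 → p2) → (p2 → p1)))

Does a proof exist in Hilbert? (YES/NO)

Search for a countermodel by truth-table:
  v=000: Γ:[] Δ:[((p2 → (p2 → p2)) → ((p2 → p2) → (p2 → p1)))=T] refutes=False
  v=001: Γ:[] Δ:[((p2 → (p2 → p2)) → ((p2 → p2) → (p2 → p1)))=F] refutes=True  ← countermodel

Result: NO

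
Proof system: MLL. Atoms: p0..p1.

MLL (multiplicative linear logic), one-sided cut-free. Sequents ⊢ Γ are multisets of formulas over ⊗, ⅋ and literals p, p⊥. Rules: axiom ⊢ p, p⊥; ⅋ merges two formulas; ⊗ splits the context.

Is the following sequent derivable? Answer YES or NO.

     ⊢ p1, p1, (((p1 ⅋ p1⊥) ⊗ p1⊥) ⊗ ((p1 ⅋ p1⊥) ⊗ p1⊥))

Derivation trace:
[⊗]  ⊢ p1, p1, (((p1 ⅋ p1⊥) ⊗ p1⊥) ⊗ ((p1 ⅋ p1⊥) ⊗ p1⊥))
  [⊗]  ⊢ p1, ((p1 ⅋ p1⊥) ⊗ p1⊥)
    [⅋]  ⊢ (p1 ⅋ p1⊥)
      [Ax]  ⊢ p1, p1⊥
    [Ax]  ⊢ p1, p1⊥
  [⊗]  ⊢ p1, ((p1 ⅋ p1⊥) ⊗ p1⊥)
    [⅋]  ⊢ (p1 ⅋ p1⊥)
      [Ax]  ⊢ p1, p1⊥
    [Ax]  ⊢ p1, p1⊥

Result: YES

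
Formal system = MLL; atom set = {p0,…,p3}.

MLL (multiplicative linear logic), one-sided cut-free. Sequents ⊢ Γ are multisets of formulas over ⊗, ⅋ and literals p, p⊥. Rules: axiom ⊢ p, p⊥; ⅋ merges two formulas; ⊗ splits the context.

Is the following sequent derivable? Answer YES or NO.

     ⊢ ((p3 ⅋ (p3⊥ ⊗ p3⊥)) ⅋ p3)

Proof tree:
[⅋]  ⊢ ((p3 ⅋ (p3⊥ ⊗ p3⊥)) ⅋ p3)
  [⅋]  ⊢ p3, (p3 ⅋ (p3⊥ ⊗ p3⊥))
    [⊗]  ⊢ p3, p3, (p3⊥ ⊗ p3⊥)
      [Ax]  ⊢ p3, p3⊥
      [Ax]  ⊢ p3, p3⊥

Result: YES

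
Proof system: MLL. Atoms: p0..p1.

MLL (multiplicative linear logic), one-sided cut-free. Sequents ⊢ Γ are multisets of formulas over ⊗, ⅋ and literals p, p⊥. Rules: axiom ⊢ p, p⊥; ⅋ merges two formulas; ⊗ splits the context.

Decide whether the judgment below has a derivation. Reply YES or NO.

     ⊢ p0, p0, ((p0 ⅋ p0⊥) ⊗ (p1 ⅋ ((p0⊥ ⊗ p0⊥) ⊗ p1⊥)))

Proof tree:
[⊗]  ⊢ p0, p0, ((p0 ⅋ p0⊥) ⊗ (p1 ⅋ ((p0⊥ ⊗ p0⊥) ⊗ p1⊥)))
  [⅋]  ⊢ (p0 ⅋ p0⊥)
    [Ax]  ⊢ p0, p0⊥
  [⅋]  ⊢ p0, p0, (p1 ⅋ ((p0⊥ ⊗ p0⊥) ⊗ p1⊥))
    [⊗]  ⊢ p0, p0, p1, ((p0⊥ ⊗ p0⊥) ⊗ p1⊥)
      [⊗]  ⊢ p0, p0, (p0⊥ ⊗ p0⊥)
        [Ax]  ⊢ p0, p0⊥
        [Ax]  ⊢ p0, p0⊥
      [Ax]  ⊢ p1, p1⊥

Result: YES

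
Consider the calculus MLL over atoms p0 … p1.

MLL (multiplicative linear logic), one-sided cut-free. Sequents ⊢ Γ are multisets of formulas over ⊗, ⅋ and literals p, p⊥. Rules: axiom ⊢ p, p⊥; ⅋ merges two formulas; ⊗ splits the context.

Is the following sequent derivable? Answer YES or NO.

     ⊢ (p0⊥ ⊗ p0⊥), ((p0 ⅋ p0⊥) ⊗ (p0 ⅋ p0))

Derivation trace:
[⊗]  ⊢ (p0⊥ ⊗ p0⊥), ((p0 ⅋ p0⊥) ⊗ (p0 ⅋ p0))
  [⅋]  ⊢ (p0 ⅋ p0⊥)
    [Ax]  ⊢ p0, p0⊥
  [⅋]  ⊢ (p0⊥ ⊗ p0⊥), (p0 ⅋ p0)
    [⊗]  ⊢ p0, p0, (p0⊥ ⊗ p0⊥)
      [Ax]  ⊢ p0, p0⊥
      [Ax]  ⊢ p0, p0⊥

Result: YES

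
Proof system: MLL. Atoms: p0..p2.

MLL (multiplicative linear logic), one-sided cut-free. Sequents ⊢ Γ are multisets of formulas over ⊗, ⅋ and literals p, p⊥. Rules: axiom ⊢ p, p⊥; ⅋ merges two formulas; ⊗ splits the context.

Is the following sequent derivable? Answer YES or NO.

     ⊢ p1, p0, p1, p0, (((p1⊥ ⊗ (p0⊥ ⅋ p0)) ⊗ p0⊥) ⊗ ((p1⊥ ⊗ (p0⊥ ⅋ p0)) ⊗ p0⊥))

Derivation trace:
[⊗]  ⊢ p1, p0, p1, p0, (((p1⊥ ⊗ (p0⊥ ⅋ p0)) ⊗ p0⊥) ⊗ ((p1⊥ ⊗ (p0⊥ ⅋ p0)) ⊗ p0⊥))
  [⊗]  ⊢ p1, p0, ((p1⊥ ⊗ (p0⊥ ⅋ p0)) ⊗ p0⊥)
    [⊗]  ⊢ p1, (p1⊥ ⊗ (p0⊥ ⅋ p0))
      [Ax]  ⊢ p1, p1⊥
      [⅋]  ⊢ (p0⊥ ⅋ p0)
        [Ax]  ⊢ p0, p0⊥
    [Ax]  ⊢ p0, p0⊥
  [⊗]  ⊢ p1, p0, ((p1⊥ ⊗ (p0⊥ ⅋ p0)) ⊗ p0⊥)
    [⊗]  ⊢ p1, (p1⊥ ⊗ (p0⊥ ⅋ p0))
      [Ax]  ⊢ p1, p1⊥
      [⅋]  ⊢ (p0⊥ ⅋ p0)
        [Ax]  ⊢ p0, p0⊥
    [Ax]  ⊢ p0, p0⊥

Result: YES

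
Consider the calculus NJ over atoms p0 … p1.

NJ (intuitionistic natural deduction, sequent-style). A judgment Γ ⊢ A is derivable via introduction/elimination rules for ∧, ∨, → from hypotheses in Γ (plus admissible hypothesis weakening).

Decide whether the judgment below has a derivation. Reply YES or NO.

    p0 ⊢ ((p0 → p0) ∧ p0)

Proof tree:
[∧I] p0 ⊢ ((p0 → p0) ∧ p0)
  [→I]  ⊢ (p0 → p0)
    [Ax] p0 ⊢ p0
  [Ax] p0 ⊢ p0

Result: YES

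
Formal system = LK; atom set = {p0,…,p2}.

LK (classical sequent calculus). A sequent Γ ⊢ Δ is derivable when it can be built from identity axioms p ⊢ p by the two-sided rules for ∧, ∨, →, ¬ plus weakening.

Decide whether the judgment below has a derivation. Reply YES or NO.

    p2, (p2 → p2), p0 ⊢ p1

Truth-table refutation:
  v=000: Γ:[p2=F, (p2 → p2)=T, p0=F] Δ:[p1=F] refutes=False
  v=001: Γ:[p2=T, (p2 → p2)=T, p0=F] Δ:[p1=F] refutes=False
  v=010: Γ:[p2=F, (p2 → p2)=T, p0=F] Δ:[p1=T] refutes=False
  v=011: Γ:[p2=T, (p2 → p2)=T, p0=F] Δ:[p1=T] refutes=False
  v=100: Γ:[p2=F, (p2 → p2)=T, p0=T] Δ:[p1=F] refutes=False
  v=101: Γ:[p2=T, (p2 → p2)=T, p0=T] Δ:[p1=F] refutes=True  ← countermodel

Result: NO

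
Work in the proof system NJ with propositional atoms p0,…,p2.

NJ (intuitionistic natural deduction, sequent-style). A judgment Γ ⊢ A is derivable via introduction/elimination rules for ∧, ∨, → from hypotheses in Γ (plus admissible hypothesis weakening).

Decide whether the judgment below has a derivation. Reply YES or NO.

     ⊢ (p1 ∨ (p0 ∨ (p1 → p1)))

Proof tree:
[∨I₂]  ⊢ (p1 ∨ (p0 ∨ (p1 → p1)))
  [∨I₂]  ⊢ (p0 ∨ (p1 → p1))
    [→I]  ⊢ (p1 → p1)
      [Ax] p1 ⊢ p1

Result: YES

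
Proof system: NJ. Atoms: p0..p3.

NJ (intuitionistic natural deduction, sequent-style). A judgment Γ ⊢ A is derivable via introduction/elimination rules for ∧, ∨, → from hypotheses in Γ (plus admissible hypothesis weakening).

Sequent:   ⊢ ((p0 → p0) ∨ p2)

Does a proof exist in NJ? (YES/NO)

Proof tree:
[∨I₁]  ⊢ ((p0 → p0) ∨ p2)
  [→I]  ⊢ (p0 → p0)
    [Ax] p0 ⊢ p0

Result: YES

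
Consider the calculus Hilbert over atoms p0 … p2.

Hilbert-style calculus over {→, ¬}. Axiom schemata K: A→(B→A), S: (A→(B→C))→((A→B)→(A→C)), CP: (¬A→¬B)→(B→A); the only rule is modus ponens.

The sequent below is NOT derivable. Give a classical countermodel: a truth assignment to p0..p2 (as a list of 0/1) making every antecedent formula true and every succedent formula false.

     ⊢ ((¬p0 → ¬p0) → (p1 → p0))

Search for a countermodel by truth-table:
  v=000: Γ:[] Δ:[((¬p0 → ¬p0) → (p1 → p0))=T] refutes=False
  v=001: Γ:[] Δ:[((¬p0 → ¬p0) → (p1 → p0))=T] refutes=False
  v=010: Γ:[] Δ:[((¬p0 → ¬p0) → (p1 → p0))=F] refutes=True  ← countermodel

Result: [0, 1, 0]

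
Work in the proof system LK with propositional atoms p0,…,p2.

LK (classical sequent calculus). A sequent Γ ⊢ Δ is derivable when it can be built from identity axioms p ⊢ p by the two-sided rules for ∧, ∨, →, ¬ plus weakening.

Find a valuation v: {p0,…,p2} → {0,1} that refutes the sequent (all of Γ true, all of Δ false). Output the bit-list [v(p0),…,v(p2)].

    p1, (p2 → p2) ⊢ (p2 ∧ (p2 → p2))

Truth-table refutation:
  v=000: Γ:[p1=F, (p2 → p2)=T] Δ:[(p2 ∧ (p2 → p2))=F] refutes=False
  v=001: Γ:[p1=F, (p2 → p2)=T] Δ:[(p2 ∧ (p2 → p2))=T] refutes=False
  v=010: Γ:[p1=T, (p2 → p2)=T] Δ:[(p2 ∧ (p2 → p2))=F] refutes=True  ← countermodel

Result: [0, 1, 0]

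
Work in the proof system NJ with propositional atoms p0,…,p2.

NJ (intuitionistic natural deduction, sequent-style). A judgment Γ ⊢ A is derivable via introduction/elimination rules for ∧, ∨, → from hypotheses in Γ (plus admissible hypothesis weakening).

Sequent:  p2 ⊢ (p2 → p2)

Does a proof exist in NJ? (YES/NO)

Proof tree:
[→I] p2 ⊢ (p2 → p2)
  [Wk] p2, p2 ⊢ p2
    [Ax] p2 ⊢ p2

Result: YES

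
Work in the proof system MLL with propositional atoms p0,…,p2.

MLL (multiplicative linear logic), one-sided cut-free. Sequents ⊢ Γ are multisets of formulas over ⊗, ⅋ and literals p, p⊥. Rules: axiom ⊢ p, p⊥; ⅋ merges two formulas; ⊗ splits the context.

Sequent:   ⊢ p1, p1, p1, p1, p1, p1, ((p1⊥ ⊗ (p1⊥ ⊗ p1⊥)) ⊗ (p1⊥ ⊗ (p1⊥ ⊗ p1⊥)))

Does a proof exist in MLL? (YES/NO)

Derivation (root first):
[⊗]  ⊢ p1, p1, p1, p1, p1, p1, ((p1⊥ ⊗ (p1⊥ ⊗ p1⊥)) ⊗ (p1⊥ ⊗ (p1⊥ ⊗ p1⊥)))
  [⊗]  ⊢ p1, p1, p1, (p1⊥ ⊗ (p1⊥ ⊗ p1⊥))
    [Ax]  ⊢ p1, p1⊥
    [⊗]  ⊢ p1, p1, (p1⊥ ⊗ p1⊥)
      [Ax]  ⊢ p1, p1⊥
      [Ax]  ⊢ p1, p1⊥
  [⊗]  ⊢ p1, p1, p1, (p1⊥ ⊗ (p1⊥ ⊗ p1⊥))
    [Ax]  ⊢ p1, p1⊥
    [⊗]  ⊢ p1, p1, (p1⊥ ⊗ p1⊥)
      [Ax]  ⊢ p1, p1⊥
      [Ax]  ⊢ p1, p1⊥

Result: YES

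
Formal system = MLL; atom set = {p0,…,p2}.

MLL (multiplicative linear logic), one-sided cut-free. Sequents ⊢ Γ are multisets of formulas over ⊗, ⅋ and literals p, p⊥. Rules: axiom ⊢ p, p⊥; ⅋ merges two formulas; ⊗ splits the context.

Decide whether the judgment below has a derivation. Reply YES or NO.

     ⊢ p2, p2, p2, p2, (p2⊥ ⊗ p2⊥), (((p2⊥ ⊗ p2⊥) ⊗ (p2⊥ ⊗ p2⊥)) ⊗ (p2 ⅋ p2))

Derivation trace:
[⊗]  ⊢ p2, p2, p2, p2, (p2⊥ ⊗ p2⊥), (((p2⊥ ⊗ p2⊥) ⊗ (p2⊥ ⊗ p2⊥)) ⊗ (p2 ⅋ p2))
  [⊗]  ⊢ p2, p2, p2, p2, ((p2⊥ ⊗ p2⊥) ⊗ (p2⊥ ⊗ p2⊥))
    [⊗]  ⊢ p2, p2, (p2⊥ ⊗ p2⊥)
      [Ax]  ⊢ p2, p2⊥
      [Ax]  ⊢ p2, p2⊥
    [⊗]  ⊢ p2, p2, (p2⊥ ⊗ p2⊥)
      [Ax]  ⊢ p2, p2⊥
      [Ax]  ⊢ p2, p2⊥
  [⅋]  ⊢ (p2⊥ ⊗ p2⊥), (p2 ⅋ p2)
    [⊗]  ⊢ p2, p2, (p2⊥ ⊗ p2⊥)
      [Ax]  ⊢ p2, p2⊥
      [Ax]  ⊢ p2, p2⊥

Result: YES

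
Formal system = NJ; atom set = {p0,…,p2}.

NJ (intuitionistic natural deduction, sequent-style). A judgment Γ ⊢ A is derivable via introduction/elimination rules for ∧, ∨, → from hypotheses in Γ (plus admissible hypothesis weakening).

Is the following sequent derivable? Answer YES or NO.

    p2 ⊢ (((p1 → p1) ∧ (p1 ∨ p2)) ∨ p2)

Derivation (root first):
[∨I₁] p2 ⊢ (((p1 → p1) ∧ (p1 ∨ p2)) ∨ p2)
  [∧I] p2 ⊢ ((p1 → p1) ∧ (p1 ∨ p2))
    [→I]  ⊢ (p1 → p1)
      [Ax] p1 ⊢ p1
    [∨I₂] p2 ⊢ (p1 ∨ p2)
      [Ax] p2 ⊢ p2

Result: YES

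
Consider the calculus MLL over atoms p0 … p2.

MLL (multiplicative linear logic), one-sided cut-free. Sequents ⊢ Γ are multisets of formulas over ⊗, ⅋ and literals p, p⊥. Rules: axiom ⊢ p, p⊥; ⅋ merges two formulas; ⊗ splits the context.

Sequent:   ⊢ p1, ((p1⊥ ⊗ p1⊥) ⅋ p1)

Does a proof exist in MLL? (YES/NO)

Derivation (root first):
[⅋]  ⊢ p1, ((p1⊥ ⊗ p1⊥) ⅋ p1)
  [⊗]  ⊢ p1, p1, (p1⊥ ⊗ p1⊥)
    [Ax]  ⊢ p1, p1⊥
    [Ax]  ⊢ p1, p1⊥

Result: YES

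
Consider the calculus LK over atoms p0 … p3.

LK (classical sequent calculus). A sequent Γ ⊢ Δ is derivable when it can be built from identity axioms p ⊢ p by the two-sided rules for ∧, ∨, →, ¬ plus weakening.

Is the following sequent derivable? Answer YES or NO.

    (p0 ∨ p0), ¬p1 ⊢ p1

Truth-table refutation:
  v=0000: Γ:[(p0 ∨ p0)=F, ¬p1=T] Δ:[p1=F] refutes=False
  v=0001: Γ:[(p0 ∨ p0)=F, ¬p1=T] Δ:[p1=F] refutes=False
  v=0010: Γ:[(p0 ∨ p0)=F, ¬p1=T] Δ:[p1=F] refutes=False
  v=0011: Γ:[(p0 ∨ p0)=F, ¬p1=T] Δ:[p1=F] refutes=False
  v=0100: Γ:[(p0 ∨ p0)=F, ¬p1=F] Δ:[p1=T] refutes=False
  v=0101: Γ:[(p0 ∨ p0)=F, ¬p1=F] Δ:[p1=T] refutes=False
  v=0110: Γ:[(p0 ∨ p0)=F, ¬p1=F] Δ:[p1=T] refutes=False
  v=0111: Γ:[(p0 ∨ p0)=F, ¬p1=F] Δ:[p1=T] refutes=False
  v=1000: Γ:[(p0 ∨ p0)=T, ¬p1=T] Δ:[p1=F] refutes=True  ← countermodel

Result: NO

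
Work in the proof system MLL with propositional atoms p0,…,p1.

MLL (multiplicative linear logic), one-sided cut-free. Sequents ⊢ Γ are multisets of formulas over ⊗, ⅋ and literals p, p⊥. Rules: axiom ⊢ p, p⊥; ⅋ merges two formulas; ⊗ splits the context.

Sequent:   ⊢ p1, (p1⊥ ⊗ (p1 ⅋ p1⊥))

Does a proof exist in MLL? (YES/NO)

Derivation (root first):
[⊗]  ⊢ p1, (p1⊥ ⊗ (p1 ⅋ p1⊥))
  [Ax]  ⊢ p1, p1⊥
  [⅋]  ⊢ (p1 ⅋ p1⊥)
    [Ax]  ⊢ p1, p1⊥

Result: YES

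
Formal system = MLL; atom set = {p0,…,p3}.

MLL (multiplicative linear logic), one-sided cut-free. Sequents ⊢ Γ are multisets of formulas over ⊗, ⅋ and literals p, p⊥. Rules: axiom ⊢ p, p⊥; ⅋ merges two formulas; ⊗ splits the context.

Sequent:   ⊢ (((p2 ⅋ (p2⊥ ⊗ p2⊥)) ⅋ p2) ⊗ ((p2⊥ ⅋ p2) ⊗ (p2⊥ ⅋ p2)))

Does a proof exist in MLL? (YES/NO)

Derivation trace:
[⊗]  ⊢ (((p2 ⅋ (p2⊥ ⊗ p2⊥)) ⅋ p2) ⊗ ((p2⊥ ⅋ p2) ⊗ (p2⊥ ⅋ p2)))
  [⅋]  ⊢ ((p2 ⅋ (p2⊥ ⊗ p2⊥)) ⅋ p2)
    [⅋]  ⊢ p2, (p2 ⅋ (p2⊥ ⊗ p2⊥))
      [⊗]  ⊢ p2, p2, (p2⊥ ⊗ p2⊥)
        [Ax]  ⊢ p2, p2⊥
        [Ax]  ⊢ p2, p2⊥
  [⊗]  ⊢ ((p2⊥ ⅋ p2) ⊗ (p2⊥ ⅋ p2))
    [⅋]  ⊢ (p2⊥ ⅋ p2)
      [Ax]  ⊢ p2, p2⊥
    [⅋]  ⊢ (p2⊥ ⅋ p2)
      [Ax]  ⊢ p2, p2⊥

Result: YES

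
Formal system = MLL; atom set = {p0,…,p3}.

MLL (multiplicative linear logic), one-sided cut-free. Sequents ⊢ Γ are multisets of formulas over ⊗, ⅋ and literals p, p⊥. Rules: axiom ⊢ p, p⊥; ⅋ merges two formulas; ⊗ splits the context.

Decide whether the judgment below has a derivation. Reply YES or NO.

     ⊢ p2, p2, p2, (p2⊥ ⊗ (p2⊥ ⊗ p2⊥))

Proof tree:
[⊗]  ⊢ p2, p2, p2, (p2⊥ ⊗ (p2⊥ ⊗ p2⊥))
  [Ax]  ⊢ p2, p2⊥
  [⊗]  ⊢ p2, p2, (p2⊥ ⊗ p2⊥)
    [Ax]  ⊢ p2, p2⊥
    [Ax]  ⊢ p2, p2⊥

Result: YES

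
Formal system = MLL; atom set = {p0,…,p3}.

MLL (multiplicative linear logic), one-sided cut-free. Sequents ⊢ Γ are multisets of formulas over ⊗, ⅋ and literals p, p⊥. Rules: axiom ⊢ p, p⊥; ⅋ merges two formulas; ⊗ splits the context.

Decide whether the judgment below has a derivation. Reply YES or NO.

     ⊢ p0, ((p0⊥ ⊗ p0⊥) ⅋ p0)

Derivation trace:
[⅋]  ⊢ p0, ((p0⊥ ⊗ p0⊥) ⅋ p0)
  [⊗]  ⊢ p0, p0, (p0⊥ ⊗ p0⊥)
    [Ax]  ⊢ p0, p0⊥
    [Ax]  ⊢ p0, p0⊥

Result: YES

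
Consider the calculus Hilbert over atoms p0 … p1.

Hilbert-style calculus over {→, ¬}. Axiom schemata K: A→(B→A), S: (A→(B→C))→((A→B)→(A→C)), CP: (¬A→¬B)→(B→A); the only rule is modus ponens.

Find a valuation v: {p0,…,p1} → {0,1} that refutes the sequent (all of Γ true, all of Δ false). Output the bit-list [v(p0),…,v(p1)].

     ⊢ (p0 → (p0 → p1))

Enumerate valuations to refute Γ ⊢ Δ:
  v=00: Γ:[] Δ:[(p0 → (p0 → p1))=T] refutes=False
  v=01: Γ:[] Δ:[(p0 → (p0 → p1))=T] refutes=False
  v=10: Γ:[] Δ:[(p0 → (p0 → p1))=F] refutes=True  ← countermodel

Result: [1, 0]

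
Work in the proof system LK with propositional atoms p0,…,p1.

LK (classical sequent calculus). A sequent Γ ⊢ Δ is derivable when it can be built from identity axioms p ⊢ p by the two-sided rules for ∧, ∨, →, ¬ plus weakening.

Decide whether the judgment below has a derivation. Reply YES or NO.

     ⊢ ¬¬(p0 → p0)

Proof tree:
[¬R]  ⊢ ¬¬(p0 → p0)
  [¬L] ¬(p0 → p0) ⊢ 
    [→R]  ⊢ (p0 → p0)
      [Ax] p0 ⊢ p0

Result: YES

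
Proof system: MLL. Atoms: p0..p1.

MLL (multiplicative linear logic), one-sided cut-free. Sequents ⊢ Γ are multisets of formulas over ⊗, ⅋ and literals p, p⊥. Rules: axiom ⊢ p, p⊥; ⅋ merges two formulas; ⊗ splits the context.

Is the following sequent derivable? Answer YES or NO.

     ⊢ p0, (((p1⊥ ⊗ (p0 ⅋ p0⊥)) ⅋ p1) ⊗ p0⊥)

Derivation trace:
[⊗]  ⊢ p0, (((p1⊥ ⊗ (p0 ⅋ p0⊥)) ⅋ p1) ⊗ p0⊥)
  [⅋]  ⊢ ((p1⊥ ⊗ (p0 ⅋ p0⊥)) ⅋ p1)
    [⊗]  ⊢ p1, (p1⊥ ⊗ (p0 ⅋ p0⊥))
      [Ax]  ⊢ p1, p1⊥
      [⅋]  ⊢ (p0 ⅋ p0⊥)
        [Ax]  ⊢ p0, p0⊥
  [Ax]  ⊢ p0, p0⊥

Result: YES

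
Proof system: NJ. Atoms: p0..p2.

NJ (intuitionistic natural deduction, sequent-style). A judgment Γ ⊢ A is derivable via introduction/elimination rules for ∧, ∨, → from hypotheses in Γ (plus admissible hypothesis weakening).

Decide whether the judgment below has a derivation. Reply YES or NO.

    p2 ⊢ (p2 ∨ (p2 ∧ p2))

Proof tree:
[∨I₂] p2 ⊢ (p2 ∨ (p2 ∧ p2))
  [∧I] p2 ⊢ (p2 ∧ p2)
    [Ax] p2 ⊢ p2
    [Ax] p2 ⊢ p2

Result: YES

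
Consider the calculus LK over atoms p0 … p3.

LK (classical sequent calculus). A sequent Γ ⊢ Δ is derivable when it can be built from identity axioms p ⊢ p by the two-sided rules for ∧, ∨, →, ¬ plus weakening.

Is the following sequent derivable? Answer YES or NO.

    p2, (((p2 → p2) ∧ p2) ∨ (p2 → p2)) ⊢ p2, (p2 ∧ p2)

Proof tree:
[∨L] p2, (((p2 → p2) ∧ p2) ∨ (p2 → p2)) ⊢ p2, (p2 ∧ p2)
  [∧L] ((p2 → p2) ∧ p2) ⊢ p2
    [→L] p2, (p2 → p2) ⊢ p2
      [Ax] p2 ⊢ p2
      [Ax] p2 ⊢ p2
  [∧R] p2, (p2 → p2) ⊢ (p2 ∧ p2)
    [→L] p2, (p2 → p2) ⊢ p2
      [Ax] p2 ⊢ p2
      [Ax] p2 ⊢ p2
    [→L] p2, (p2 → p2) ⊢ p2
      [Ax] p2 ⊢ p2
      [Ax] p2 ⊢ p2

Result: YES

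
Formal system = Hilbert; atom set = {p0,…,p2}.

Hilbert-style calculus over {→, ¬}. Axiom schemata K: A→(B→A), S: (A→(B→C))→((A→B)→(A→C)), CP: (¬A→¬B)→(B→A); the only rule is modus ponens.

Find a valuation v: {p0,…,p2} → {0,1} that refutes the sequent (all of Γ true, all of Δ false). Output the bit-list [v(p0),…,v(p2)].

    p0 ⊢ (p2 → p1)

Search for a countermodel by truth-table:
  v=000: Γ:[p0=F] Δ:[(p2 → p1)=T] refutes=False
  v=001: Γ:[p0=F] Δ:[(p2 → p1)=F] refutes=False
  v=010: Γ:[p0=F] Δ:[(p2 → p1)=T] refutes=False
  v=011: Γ:[p0=F] Δ:[(p2 → p1)=T] refutes=False
  v=100: Γ:[p0=T] Δ:[(p2 → p1)=T] refutes=False
  v=101: Γ:[p0=T] Δ:[(p2 → p1)=F] refutes=True  ← countermodel

Result: [1, 0, 1]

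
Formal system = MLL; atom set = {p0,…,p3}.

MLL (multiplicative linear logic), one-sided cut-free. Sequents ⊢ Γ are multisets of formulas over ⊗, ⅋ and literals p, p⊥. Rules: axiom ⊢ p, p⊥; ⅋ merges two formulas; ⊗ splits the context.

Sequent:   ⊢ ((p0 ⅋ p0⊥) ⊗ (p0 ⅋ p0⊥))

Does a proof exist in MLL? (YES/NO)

Derivation (root first):
[⊗]  ⊢ ((p0 ⅋ p0⊥) ⊗ (p0 ⅋ p0⊥))
  [⅋]  ⊢ (p0 ⅋ p0⊥)
    [Ax]  ⊢ p0, p0⊥
  [⅋]  ⊢ (p0 ⅋ p0⊥)
    [Ax]  ⊢ p0, p0⊥

Result: YES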